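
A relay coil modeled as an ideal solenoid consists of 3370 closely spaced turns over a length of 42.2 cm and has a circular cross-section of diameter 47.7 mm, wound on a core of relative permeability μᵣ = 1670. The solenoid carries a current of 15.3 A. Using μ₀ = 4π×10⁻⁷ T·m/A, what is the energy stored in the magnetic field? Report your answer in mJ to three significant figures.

U ≈ 11800000 mJ

A = π(d/2)² = π(2.385×10^-2 m)² = 1.787×10^-3 m².
L = μ₀μᵣN²A/ℓ = (4π×10⁻⁷)(1670)(3370)²(1.787×10^-3)/(0.422) = 100.9 H.
U = ½LI² = ½(100.9)(15.3)² = 1.181×10^4 J.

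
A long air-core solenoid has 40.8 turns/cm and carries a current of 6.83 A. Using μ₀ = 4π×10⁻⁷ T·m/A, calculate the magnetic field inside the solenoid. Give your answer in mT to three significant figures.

Inside a long solenoid, B = μ₀nI.
B = (4π×10⁻⁷)(4.080×10^3 m⁻¹)(6.83 A) = 3.502×10^-2 T.

B ≈ 35.0 mT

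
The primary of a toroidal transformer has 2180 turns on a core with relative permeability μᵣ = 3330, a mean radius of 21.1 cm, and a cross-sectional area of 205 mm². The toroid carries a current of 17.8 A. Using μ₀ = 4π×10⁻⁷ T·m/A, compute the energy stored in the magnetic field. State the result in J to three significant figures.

L = μ₀μᵣN²A/(2πR) = (4π×10⁻⁷)(3330)(2180)²(2.050×10^-4)/(2π×0.211) = 3.075 H.
U = ½LI² = ½(3.075)(17.8)² = 487.2 J.

U ≈ 487 J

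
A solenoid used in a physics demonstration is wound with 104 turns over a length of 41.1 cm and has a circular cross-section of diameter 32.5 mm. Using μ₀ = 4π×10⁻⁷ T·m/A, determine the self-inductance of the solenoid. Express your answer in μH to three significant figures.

A = π(d/2)² = π(1.625×10^-2 m)² = 8.296×10^-4 m².
For a long solenoid, L = μ₀N²A/ℓ.
L = (4π×10⁻⁷)(104)²(8.296×10^-4)/(0.411 m) = 2.743×10^-5 H.

L ≈ 27.4 μH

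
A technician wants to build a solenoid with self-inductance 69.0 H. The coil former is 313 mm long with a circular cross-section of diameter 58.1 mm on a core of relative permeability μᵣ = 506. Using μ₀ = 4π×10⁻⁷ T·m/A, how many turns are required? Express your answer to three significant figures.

A = π(d/2)² = π(2.905×10^-2 m)² = 2.651×10^-3 m².
From L = μ₀μᵣN²A/ℓ, N = √(Lℓ / (μ₀μᵣA)).
N = √[(69)(0.313) / ((4π×10⁻⁷)(506)×2.651×10^-3)] = √(1.281×10^7) ≈ 3579.3.

N ≈ 3580 turns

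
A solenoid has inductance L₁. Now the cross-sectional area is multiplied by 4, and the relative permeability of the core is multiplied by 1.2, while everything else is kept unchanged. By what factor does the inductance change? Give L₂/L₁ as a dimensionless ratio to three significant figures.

L₂/L₁ = 4.80

For a solenoid, L ∝ μᵣN²A/ℓ.
L₂/L₁ = (4) × (1.2) = 4.80.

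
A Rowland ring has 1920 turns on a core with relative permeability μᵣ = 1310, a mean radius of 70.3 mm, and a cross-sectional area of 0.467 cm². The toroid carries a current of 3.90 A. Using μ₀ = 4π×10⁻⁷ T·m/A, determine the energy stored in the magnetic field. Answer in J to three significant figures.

L = μ₀μᵣN²A/(2πR) = (4π×10⁻⁷)(1310)(1920)²(4.670×10^-5)/(2π×7.030×10^-2) = 0.6416 H.
U = ½LI² = ½(0.6416)(3.90)² = 4.879 J.

U ≈ 4.88 J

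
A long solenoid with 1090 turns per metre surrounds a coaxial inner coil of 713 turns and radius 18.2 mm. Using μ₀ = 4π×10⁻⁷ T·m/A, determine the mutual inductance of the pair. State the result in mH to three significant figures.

The outer solenoid produces a uniform field B₁ = μ₀n₁I₁ across the inner coil,
so the flux linkage is N₂Φ = N₂B₁A₂ = μ₀n₁N₂A₂·I₁, giving M = μ₀n₁N₂A₂.
A₂ = πr² = π(1.820×10^-2 m)² = 1.041×10^-3 m².
M = (4π×10⁻⁷)(1090)(713)(1.041×10^-3) = 1.016×10^-3 H.

M ≈ 1.02 mH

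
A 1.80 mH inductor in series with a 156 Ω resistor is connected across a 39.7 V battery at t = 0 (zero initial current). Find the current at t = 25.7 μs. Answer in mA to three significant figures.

I ≈ 227 mA

τ = L/R = 1.800×10^-3/156 = 1.154×10^-5 s; final current I_∞ = ε/R = 39.7/156 = 0.25449 A.
I(t) = I_∞(1 − e^(−t/τ)) with t/τ = 2.227.
I = (0.25449)(1 − e^(−2.227)) = 0.227 A.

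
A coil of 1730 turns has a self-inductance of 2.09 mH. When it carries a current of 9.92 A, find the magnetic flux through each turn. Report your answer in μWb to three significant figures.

Φ_B ≈ 12.0 μWb

From L = NΦ_B/I, the flux per turn is Φ_B = LI/N.
Φ_B = (2.090×10^-3 H)(9.92 A)/1730 = 1.198×10^-5 Wb.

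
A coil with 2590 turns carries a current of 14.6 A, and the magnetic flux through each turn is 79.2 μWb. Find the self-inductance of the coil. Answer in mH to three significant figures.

L ≈ 14.0 mH

Self-inductance is defined by L = NΦ_B/I (flux linkage over current).
L = (2590)(7.920×10^-5 Wb)/(14.6 A) = 1.40499×10^-2 H.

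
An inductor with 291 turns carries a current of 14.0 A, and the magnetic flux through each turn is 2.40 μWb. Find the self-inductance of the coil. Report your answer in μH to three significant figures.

L ≈ 49.9 μH

Self-inductance is defined by L = NΦ_B/I (flux linkage over current).
L = (291)(2.400×10^-6 Wb)/(14.0 A) = 4.989×10^-5 H.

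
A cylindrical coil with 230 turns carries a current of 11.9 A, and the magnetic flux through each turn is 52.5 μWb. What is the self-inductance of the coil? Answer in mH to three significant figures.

L ≈ 1.01 mH

Self-inductance is defined by L = NΦ_B/I (flux linkage over current).
L = (230)(5.250×10^-5 Wb)/(11.9 A) = 1.0147×10^-3 H.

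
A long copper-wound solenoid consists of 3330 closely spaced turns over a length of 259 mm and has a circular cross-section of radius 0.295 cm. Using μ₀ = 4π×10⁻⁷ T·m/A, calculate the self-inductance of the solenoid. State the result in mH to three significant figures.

A = πr² = π(2.950×10^-3 m)² = 2.734×10^-5 m².
For a long solenoid, L = μ₀N²A/ℓ.
L = (4π×10⁻⁷)(3330)²(2.734×10^-5)/(0.259 m) = 1.471×10^-3 H.

L ≈ 1.47 mH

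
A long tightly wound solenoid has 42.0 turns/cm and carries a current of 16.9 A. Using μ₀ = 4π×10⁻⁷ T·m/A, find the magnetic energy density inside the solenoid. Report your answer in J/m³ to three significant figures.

u ≈ 3170 J/m³

B = μ₀nI = (4π×10⁻⁷)(4.200×10^3)(16.9) = 8.920×10^-2 T.
u = B²/(2μ₀) = (8.920×10^-2)²/(2×4π×10⁻⁷) = 3.166×10^3 J/m³.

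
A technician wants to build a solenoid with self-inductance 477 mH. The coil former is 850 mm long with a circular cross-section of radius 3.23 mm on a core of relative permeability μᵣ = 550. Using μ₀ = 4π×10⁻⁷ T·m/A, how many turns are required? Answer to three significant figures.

N ≈ 4230 turns

A = πr² = π(3.230×10^-3 m)² = 3.278×10^-5 m².
From L = μ₀μᵣN²A/ℓ, N = √(Lℓ / (μ₀μᵣA)).
N = √[(0.477)(0.85) / ((4π×10⁻⁷)(550)×3.278×10^-5)] = √(1.790×10^7) ≈ 4230.6.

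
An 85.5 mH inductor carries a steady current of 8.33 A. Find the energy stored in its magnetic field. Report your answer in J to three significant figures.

U ≈ 2.97 J

Stored magnetic energy: U = ½LI².
U = ½(8.550×10^-2 H)(8.33 A)² = 2.966 J.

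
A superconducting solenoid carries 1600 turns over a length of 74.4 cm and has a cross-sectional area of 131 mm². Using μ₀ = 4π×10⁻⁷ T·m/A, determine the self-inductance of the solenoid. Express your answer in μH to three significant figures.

A = 131 mm² = 1.310×10^-4 m².
For a long solenoid, L = μ₀N²A/ℓ.
L = (4π×10⁻⁷)(1600)²(1.310×10^-4)/(0.744 m) = 5.664×10^-4 H.

L ≈ 566 μH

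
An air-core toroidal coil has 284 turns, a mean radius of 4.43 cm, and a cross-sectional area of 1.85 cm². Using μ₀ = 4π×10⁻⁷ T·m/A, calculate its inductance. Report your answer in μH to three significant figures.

For a thin toroid, L = μ₀N²A/(2πR).
L = (4π×10⁻⁷)(284)²(1.850×10^-4) / (2π×4.430×10^-2 m) = 6.737×10^-5 H.

L ≈ 67.4 μH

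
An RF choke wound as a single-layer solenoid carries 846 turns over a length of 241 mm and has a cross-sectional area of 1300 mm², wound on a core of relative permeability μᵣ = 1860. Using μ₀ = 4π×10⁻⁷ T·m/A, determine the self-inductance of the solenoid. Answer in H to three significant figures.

L ≈ 9.02 H

A = 1300 mm² = 1.300×10^-3 m².
For a long solenoid, L = μ₀μᵣN²A/ℓ.
L = (4π×10⁻⁷)(1860)(846)²(1.300×10^-3)/(0.241 m) = 9.024 H.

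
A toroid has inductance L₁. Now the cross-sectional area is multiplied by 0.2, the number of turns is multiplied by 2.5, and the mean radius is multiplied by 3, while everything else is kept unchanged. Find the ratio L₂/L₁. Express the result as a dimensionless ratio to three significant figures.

For a toroid, L ∝ μᵣN²A/R.
L₂/L₁ = (0.2) × (2.5)^2 × (3)^-1 = 0.417.

L₂/L₁ = 0.417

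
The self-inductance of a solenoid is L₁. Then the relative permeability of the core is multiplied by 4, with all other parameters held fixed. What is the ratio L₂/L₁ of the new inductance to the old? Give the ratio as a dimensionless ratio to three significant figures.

For a solenoid, L ∝ μᵣN²A/ℓ.
L₂/L₁ = (4) = 4.00.

L₂/L₁ = 4.00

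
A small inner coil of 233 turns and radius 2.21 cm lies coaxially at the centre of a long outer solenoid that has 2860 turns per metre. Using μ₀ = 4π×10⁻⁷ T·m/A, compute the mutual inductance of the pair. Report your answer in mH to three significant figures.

The outer solenoid produces a uniform field B₁ = μ₀n₁I₁ across the inner coil,
so the flux linkage is N₂Φ = N₂B₁A₂ = μ₀n₁N₂A₂·I₁, giving M = μ₀n₁N₂A₂.
A₂ = πr² = π(2.210×10^-2 m)² = 1.534×10^-3 m².
M = (4π×10⁻⁷)(2860)(233)(1.534×10^-3) = 1.2849×10^-3 H.

M ≈ 1.28 mH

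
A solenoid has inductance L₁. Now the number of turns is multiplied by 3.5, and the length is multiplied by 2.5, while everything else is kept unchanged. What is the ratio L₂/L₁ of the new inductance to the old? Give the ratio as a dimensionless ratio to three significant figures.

L₂/L₁ = 4.90

For a solenoid, L ∝ μᵣN²A/ℓ.
L₂/L₁ = (3.5)^2 × (2.5)^-1 = 4.90.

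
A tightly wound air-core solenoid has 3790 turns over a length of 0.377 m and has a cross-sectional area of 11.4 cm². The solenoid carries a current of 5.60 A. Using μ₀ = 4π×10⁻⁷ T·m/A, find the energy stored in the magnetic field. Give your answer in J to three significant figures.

A = 11.4 cm² = 1.140×10^-3 m².
L = μ₀N²A/ℓ = (4π×10⁻⁷)(3790)²(1.140×10^-3)/(0.377) = 5.458×10^-2 H.
U = ½LI² = ½(5.458×10^-2)(5.60)² = 0.8559 J.

U ≈ 0.856 J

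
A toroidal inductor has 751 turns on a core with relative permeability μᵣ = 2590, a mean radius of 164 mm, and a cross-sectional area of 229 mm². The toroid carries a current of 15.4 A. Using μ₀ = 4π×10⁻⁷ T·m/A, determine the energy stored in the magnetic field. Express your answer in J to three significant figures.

U ≈ 48.4 J

L = μ₀μᵣN²A/(2πR) = (4π×10⁻⁷)(2590)(751)²(2.290×10^-4)/(2π×0.164) = 0.4079 H.
U = ½LI² = ½(0.4079)(15.4)² = 48.37 J.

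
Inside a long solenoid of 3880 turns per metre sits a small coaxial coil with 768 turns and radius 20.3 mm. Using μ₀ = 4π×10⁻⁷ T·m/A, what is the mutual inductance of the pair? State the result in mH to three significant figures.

The outer solenoid produces a uniform field B₁ = μ₀n₁I₁ across the inner coil,
so the flux linkage is N₂Φ = N₂B₁A₂ = μ₀n₁N₂A₂·I₁, giving M = μ₀n₁N₂A₂.
A₂ = πr² = π(2.030×10^-2 m)² = 1.2946×10^-3 m².
M = (4π×10⁻⁷)(3880)(768)(1.2946×10^-3) = 4.848×10^-3 H.

M ≈ 4.85 mH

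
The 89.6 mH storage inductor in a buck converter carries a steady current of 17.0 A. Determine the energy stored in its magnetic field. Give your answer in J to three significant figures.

U ≈ 12.9 J

Stored magnetic energy: U = ½LI².
U = ½(8.960×10^-2 H)(17.0 A)² = 12.947 J.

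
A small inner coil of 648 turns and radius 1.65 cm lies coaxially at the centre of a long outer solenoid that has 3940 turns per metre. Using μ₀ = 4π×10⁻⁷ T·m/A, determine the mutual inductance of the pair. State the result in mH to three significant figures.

The outer solenoid produces a uniform field B₁ = μ₀n₁I₁ across the inner coil,
so the flux linkage is N₂Φ = N₂B₁A₂ = μ₀n₁N₂A₂·I₁, giving M = μ₀n₁N₂A₂.
A₂ = πr² = π(1.650×10^-2 m)² = 8.553×10^-4 m².
M = (4π×10⁻⁷)(3940)(648)(8.553×10^-4) = 2.744×10^-3 H.

M ≈ 2.74 mH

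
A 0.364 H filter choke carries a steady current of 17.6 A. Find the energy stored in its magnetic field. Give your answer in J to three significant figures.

U ≈ 56.4 J

Stored magnetic energy: U = ½LI².
U = ½(0.364 H)(17.6 A)² = 56.38 J.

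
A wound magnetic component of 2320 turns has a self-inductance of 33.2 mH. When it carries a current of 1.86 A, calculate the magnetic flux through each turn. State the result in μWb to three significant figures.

From L = NΦ_B/I, the flux per turn is Φ_B = LI/N.
Φ_B = (3.320×10^-2 H)(1.86 A)/2320 = 2.662×10^-5 Wb.

Φ_B ≈ 26.6 μWb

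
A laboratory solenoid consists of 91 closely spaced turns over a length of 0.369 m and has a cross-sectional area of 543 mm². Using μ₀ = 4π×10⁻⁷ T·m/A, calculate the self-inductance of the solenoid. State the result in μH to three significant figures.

L ≈ 15.3 μH

A = 543 mm² = 5.430×10^-4 m².
For a long solenoid, L = μ₀N²A/ℓ.
L = (4π×10⁻⁷)(91)²(5.430×10^-4)/(0.369 m) = 1.531×10^-5 H.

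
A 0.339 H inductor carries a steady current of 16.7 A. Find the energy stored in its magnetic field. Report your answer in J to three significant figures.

Stored magnetic energy: U = ½LI².
U = ½(0.339 H)(16.7 A)² = 47.27 J.

U ≈ 47.3 J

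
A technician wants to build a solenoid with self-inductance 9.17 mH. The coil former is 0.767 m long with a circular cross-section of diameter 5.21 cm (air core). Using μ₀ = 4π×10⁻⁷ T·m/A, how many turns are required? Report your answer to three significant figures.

N ≈ 1620 turns

A = π(d/2)² = π(2.605×10^-2 m)² = 2.132×10^-3 m².
From L = μ₀N²A/ℓ, N = √(Lℓ / (μ₀A)).
N = √[(9.170×10^-3)(0.767) / ((4π×10⁻⁷)×2.132×10^-3)] = √(2.625×10^6) ≈ 1620.3.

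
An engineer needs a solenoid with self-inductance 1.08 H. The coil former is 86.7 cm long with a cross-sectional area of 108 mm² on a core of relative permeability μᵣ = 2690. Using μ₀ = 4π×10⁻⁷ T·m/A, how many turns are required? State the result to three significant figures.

N ≈ 1600 turns

A = 108 mm² = 1.080×10^-4 m².
From L = μ₀μᵣN²A/ℓ, N = √(Lℓ / (μ₀μᵣA)).
N = √[(1.08)(0.867) / ((4π×10⁻⁷)(2690)×1.080×10^-4)] = √(2.5648×10^6) ≈ 1601.5.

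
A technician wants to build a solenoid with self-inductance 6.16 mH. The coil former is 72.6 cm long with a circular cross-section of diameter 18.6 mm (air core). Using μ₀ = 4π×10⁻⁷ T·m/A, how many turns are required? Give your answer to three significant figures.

N ≈ 3620 turns

A = π(d/2)² = π(9.300×10^-3 m)² = 2.717×10^-4 m².
From L = μ₀N²A/ℓ, N = √(Lℓ / (μ₀A)).
N = √[(6.160×10^-3)(0.726) / ((4π×10⁻⁷)×2.717×10^-4)] = √(1.310×10^7) ≈ 3619.1.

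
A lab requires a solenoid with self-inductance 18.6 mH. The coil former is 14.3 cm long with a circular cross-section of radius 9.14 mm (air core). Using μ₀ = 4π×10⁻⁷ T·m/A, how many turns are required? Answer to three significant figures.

N ≈ 2840 turns

A = πr² = π(9.140×10^-3 m)² = 2.624×10^-4 m².
From L = μ₀N²A/ℓ, N = √(Lℓ / (μ₀A)).
N = √[(1.860×10^-2)(0.143) / ((4π×10⁻⁷)×2.624×10^-4)] = √(8.0649×10^6) ≈ 2839.9.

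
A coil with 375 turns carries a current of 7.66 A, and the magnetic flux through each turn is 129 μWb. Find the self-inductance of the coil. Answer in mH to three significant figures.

Self-inductance is defined by L = NΦ_B/I (flux linkage over current).
L = (375)(1.290×10^-4 Wb)/(7.66 A) = 6.315×10^-3 H.

L ≈ 6.32 mH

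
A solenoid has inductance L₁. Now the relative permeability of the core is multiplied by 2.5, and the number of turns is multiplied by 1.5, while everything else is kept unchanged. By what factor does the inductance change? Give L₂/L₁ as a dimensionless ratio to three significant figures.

For a solenoid, L ∝ μᵣN²A/ℓ.
L₂/L₁ = (2.5) × (1.5)^2 = 5.63.

L₂/L₁ = 5.63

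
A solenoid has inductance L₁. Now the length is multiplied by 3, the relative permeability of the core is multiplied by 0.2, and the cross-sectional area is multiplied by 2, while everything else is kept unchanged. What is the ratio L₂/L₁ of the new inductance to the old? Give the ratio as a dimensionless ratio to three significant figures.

L₂/L₁ = 0.133

For a solenoid, L ∝ μᵣN²A/ℓ.
L₂/L₁ = (3)^-1 × (0.2) × (2) = 0.133.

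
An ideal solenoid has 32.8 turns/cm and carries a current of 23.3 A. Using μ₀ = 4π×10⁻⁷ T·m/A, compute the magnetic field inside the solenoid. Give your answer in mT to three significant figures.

Inside a long solenoid, B = μ₀nI.
B = (4π×10⁻⁷)(3.280×10^3 m⁻¹)(23.3 A) = 9.604×10^-2 T.

B ≈ 96.0 mT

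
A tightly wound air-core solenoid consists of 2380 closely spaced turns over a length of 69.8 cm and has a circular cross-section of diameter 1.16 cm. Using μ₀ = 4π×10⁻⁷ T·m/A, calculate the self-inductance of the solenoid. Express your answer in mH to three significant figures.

A = π(d/2)² = π(5.800×10^-3 m)² = 1.057×10^-4 m².
For a long solenoid, L = μ₀N²A/ℓ.
L = (4π×10⁻⁷)(2380)²(1.057×10^-4)/(0.698 m) = 1.078×10^-3 H.

L ≈ 1.08 mH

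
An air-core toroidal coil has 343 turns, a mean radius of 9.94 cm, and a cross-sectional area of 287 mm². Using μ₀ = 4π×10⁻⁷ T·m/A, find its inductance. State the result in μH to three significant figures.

L ≈ 67.9 μH

For a thin toroid, L = μ₀N²A/(2πR).
L = (4π×10⁻⁷)(343)²(2.870×10^-4) / (2π×9.940×10^-2 m) = 6.794×10^-5 H.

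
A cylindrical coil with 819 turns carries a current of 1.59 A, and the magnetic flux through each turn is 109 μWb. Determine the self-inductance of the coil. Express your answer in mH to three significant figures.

L ≈ 56.1 mH

Self-inductance is defined by L = NΦ_B/I (flux linkage over current).
L = (819)(1.090×10^-4 Wb)/(1.59 A) = 5.6145×10^-2 H.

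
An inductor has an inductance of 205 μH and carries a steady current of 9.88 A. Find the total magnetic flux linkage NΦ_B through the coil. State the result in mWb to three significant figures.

From L = NΦ_B/I, the flux linkage is NΦ_B = LI.
NΦ_B = (2.050×10^-4 H)(9.88 A) = 2.025×10^-3 Wb.

NΦ_B ≈ 2.03 mWb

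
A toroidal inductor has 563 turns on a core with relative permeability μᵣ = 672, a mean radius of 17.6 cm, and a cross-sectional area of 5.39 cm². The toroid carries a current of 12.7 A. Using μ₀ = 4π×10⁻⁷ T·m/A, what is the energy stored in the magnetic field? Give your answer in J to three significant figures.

L = μ₀μᵣN²A/(2πR) = (4π×10⁻⁷)(672)(563)²(5.390×10^-4)/(2π×0.176) = 0.13046 H.
U = ½LI² = ½(0.13046)(12.7)² = 10.52 J.

U ≈ 10.5 J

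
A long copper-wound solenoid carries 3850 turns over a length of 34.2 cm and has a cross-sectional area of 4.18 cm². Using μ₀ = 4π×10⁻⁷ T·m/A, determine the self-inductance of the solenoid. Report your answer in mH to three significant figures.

L ≈ 22.8 mH

A = 4.18 cm² = 4.180×10^-4 m².
For a long solenoid, L = μ₀N²A/ℓ.
L = (4π×10⁻⁷)(3850)²(4.180×10^-4)/(0.342 m) = 2.277×10^-2 H.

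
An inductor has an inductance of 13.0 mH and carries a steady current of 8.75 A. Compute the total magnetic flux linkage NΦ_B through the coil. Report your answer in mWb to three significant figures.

From L = NΦ_B/I, the flux linkage is NΦ_B = LI.
NΦ_B = (1.300×10^-2 H)(8.75 A) = 0.1137 Wb.

NΦ_B ≈ 114 mWb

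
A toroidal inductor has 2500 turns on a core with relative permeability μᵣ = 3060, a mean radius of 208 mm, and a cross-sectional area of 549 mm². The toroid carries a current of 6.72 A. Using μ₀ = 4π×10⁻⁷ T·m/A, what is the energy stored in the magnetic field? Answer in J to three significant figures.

L = μ₀μᵣN²A/(2πR) = (4π×10⁻⁷)(3060)(2500)²(5.490×10^-4)/(2π×0.208) = 10.1 H.
U = ½LI² = ½(10.1)(6.72)² = 228 J.

U ≈ 228 J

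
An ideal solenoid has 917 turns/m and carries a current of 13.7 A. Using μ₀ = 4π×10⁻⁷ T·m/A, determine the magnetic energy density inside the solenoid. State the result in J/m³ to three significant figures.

B = μ₀nI = (4π×10⁻⁷)(917)(13.7) = 1.579×10^-2 T.
u = B²/(2μ₀) = (1.579×10^-2)²/(2×4π×10⁻⁷) = 99.17 J/m³.

u ≈ 99.2 J/m³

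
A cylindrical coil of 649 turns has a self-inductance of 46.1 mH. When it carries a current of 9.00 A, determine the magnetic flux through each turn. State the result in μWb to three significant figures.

Φ_B ≈ 639 μWb

From L = NΦ_B/I, the flux per turn is Φ_B = LI/N.
Φ_B = (4.610×10^-2 H)(9.00 A)/649 = 6.393×10^-4 Wb.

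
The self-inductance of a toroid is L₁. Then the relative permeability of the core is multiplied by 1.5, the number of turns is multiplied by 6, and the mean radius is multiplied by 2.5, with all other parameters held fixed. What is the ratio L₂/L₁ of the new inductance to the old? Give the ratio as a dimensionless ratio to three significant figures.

L₂/L₁ = 21.6

For a toroid, L ∝ μᵣN²A/R.
L₂/L₁ = (1.5) × (6)^2 × (2.5)^-1 = 21.6.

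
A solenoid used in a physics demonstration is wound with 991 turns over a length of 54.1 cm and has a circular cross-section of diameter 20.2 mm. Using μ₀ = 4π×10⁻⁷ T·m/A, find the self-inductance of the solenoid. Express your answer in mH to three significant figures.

A = π(d/2)² = π(1.010×10^-2 m)² = 3.2047×10^-4 m².
For a long solenoid, L = μ₀N²A/ℓ.
L = (4π×10⁻⁷)(991)²(3.2047×10^-4)/(0.541 m) = 7.311×10^-4 H.

L ≈ 0.731 mH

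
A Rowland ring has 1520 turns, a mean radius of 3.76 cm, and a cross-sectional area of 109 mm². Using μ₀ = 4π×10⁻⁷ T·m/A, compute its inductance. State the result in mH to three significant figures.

L ≈ 1.34 mH

For a thin toroid, L = μ₀N²A/(2πR).
L = (4π×10⁻⁷)(1520)²(1.090×10^-4) / (2π×3.760×10^-2 m) = 1.340×10^-3 H.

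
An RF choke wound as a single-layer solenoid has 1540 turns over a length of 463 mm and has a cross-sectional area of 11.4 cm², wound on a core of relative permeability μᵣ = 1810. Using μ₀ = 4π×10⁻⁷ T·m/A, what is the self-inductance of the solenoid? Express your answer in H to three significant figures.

L ≈ 13.3 H

A = 11.4 cm² = 1.140×10^-3 m².
For a long solenoid, L = μ₀μᵣN²A/ℓ.
L = (4π×10⁻⁷)(1810)(1540)²(1.140×10^-3)/(0.463 m) = 13.28 H.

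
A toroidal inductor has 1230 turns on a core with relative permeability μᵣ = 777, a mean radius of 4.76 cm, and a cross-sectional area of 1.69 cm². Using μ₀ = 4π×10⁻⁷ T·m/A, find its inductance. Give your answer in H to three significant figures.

For a thin toroid, L = μ₀μᵣN²A/(2πR).
L = (4π×10⁻⁷)(777)(1230)²(1.690×10^-4) / (2π×4.760×10^-2 m) = 0.8347 H.

L ≈ 0.835 H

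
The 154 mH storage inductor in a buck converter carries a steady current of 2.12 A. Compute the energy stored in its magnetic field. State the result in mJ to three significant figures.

U ≈ 346 mJ

Stored magnetic energy: U = ½LI².
U = ½(0.154 H)(2.12 A)² = 0.3461 J.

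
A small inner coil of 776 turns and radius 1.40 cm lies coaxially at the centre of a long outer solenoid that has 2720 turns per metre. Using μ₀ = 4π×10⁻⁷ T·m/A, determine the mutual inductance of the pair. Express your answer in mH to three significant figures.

M ≈ 1.63 mH

The outer solenoid produces a uniform field B₁ = μ₀n₁I₁ across the inner coil,
so the flux linkage is N₂Φ = N₂B₁A₂ = μ₀n₁N₂A₂·I₁, giving M = μ₀n₁N₂A₂.
A₂ = πr² = π(1.400×10^-2 m)² = 6.158×10^-4 m².
M = (4π×10⁻⁷)(2720)(776)(6.158×10^-4) = 1.633×10^-3 H.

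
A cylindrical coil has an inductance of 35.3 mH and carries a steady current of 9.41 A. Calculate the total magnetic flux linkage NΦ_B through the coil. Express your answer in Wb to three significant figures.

From L = NΦ_B/I, the flux linkage is NΦ_B = LI.
NΦ_B = (3.530×10^-2 H)(9.41 A) = 0.3322 Wb.

NΦ_B ≈ 0.332 Wb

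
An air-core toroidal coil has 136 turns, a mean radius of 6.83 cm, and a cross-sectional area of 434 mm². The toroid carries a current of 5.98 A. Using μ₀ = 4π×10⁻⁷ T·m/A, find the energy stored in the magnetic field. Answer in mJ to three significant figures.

L = μ₀N²A/(2πR) = (4π×10⁻⁷)(136)²(4.340×10^-4)/(2π×6.830×10^-2) = 2.351×10^-5 H.
U = ½LI² = ½(2.351×10^-5)(5.98)² = 4.203×10^-4 J.

U ≈ 0.420 mJ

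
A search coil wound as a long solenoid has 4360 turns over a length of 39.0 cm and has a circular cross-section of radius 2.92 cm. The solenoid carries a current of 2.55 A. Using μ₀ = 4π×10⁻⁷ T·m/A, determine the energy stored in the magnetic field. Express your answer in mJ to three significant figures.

A = πr² = π(2.920×10^-2 m)² = 2.679×10^-3 m².
L = μ₀N²A/ℓ = (4π×10⁻⁷)(4360)²(2.679×10^-3)/(0.39) = 0.1641 H.
U = ½LI² = ½(0.1641)(2.55)² = 0.5334 J.

U ≈ 533 mJ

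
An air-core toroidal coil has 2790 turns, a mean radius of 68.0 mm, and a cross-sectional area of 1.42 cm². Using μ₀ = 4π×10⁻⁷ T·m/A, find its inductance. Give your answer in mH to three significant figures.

For a thin toroid, L = μ₀N²A/(2πR).
L = (4π×10⁻⁷)(2790)²(1.420×10^-4) / (2π×6.800×10^-2 m) = 3.251×10^-3 H.

L ≈ 3.25 mH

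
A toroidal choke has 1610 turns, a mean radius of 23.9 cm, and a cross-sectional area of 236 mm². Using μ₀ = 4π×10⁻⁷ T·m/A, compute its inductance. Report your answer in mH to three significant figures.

L ≈ 0.512 mH

For a thin toroid, L = μ₀N²A/(2πR).
L = (4π×10⁻⁷)(1610)²(2.360×10^-4) / (2π×0.239 m) = 5.119×10^-4 H.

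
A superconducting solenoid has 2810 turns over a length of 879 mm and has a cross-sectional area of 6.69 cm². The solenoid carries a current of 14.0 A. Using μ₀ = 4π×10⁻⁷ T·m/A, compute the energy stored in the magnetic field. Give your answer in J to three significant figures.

A = 6.69 cm² = 6.690×10^-4 m².
L = μ₀N²A/ℓ = (4π×10⁻⁷)(2810)²(6.690×10^-4)/(0.879) = 7.552×10^-3 H.
U = ½LI² = ½(7.552×10^-3)(14.0)² = 0.7401 J.

U ≈ 0.740 J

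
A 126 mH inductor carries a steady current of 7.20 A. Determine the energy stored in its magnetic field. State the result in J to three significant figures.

Stored magnetic energy: U = ½LI².
U = ½(0.126 H)(7.20 A)² = 3.266 J.

U ≈ 3.27 J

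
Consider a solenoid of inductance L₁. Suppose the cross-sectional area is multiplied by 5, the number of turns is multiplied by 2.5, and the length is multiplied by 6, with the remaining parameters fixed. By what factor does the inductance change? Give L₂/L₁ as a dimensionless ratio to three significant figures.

L₂/L₁ = 5.21

For a solenoid, L ∝ μᵣN²A/ℓ.
L₂/L₁ = (5) × (2.5)^2 × (6)^-1 = 5.21.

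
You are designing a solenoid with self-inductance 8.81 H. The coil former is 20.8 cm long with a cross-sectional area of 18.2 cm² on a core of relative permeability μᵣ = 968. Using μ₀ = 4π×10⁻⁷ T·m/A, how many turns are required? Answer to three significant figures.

N ≈ 910 turns

A = 18.2 cm² = 1.820×10^-3 m².
From L = μ₀μᵣN²A/ℓ, N = √(Lℓ / (μ₀μᵣA)).
N = √[(8.81)(0.208) / ((4π×10⁻⁷)(968)×1.820×10^-3)] = √(8.277×10^5) ≈ 909.8.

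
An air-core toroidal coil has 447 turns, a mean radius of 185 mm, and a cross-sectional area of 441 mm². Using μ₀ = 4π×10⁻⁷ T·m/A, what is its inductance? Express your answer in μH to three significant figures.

L ≈ 95.3 μH

For a thin toroid, L = μ₀N²A/(2πR).
L = (4π×10⁻⁷)(447)²(4.410×10^-4) / (2π×0.185 m) = 9.526×10^-5 H.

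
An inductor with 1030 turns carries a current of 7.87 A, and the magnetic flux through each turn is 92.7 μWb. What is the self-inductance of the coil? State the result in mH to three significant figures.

Self-inductance is defined by L = NΦ_B/I (flux linkage over current).
L = (1030)(9.270×10^-5 Wb)/(7.87 A) = 1.213×10^-2 H.

L ≈ 12.1 mH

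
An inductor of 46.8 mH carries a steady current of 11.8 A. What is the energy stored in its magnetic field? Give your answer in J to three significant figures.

Stored magnetic energy: U = ½LI².
U = ½(4.680×10^-2 H)(11.8 A)² = 3.258 J.

U ≈ 3.26 J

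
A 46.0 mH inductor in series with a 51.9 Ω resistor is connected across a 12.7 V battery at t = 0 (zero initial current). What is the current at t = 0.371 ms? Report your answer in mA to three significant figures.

I ≈ 83.7 mA

τ = L/R = 4.600×10^-2/51.9 = 8.863×10^-4 s; final current I_∞ = ε/R = 12.7/51.9 = 0.2447 A.
I(t) = I_∞(1 − e^(−t/τ)) with t/τ = 0.419.
I = (0.2447)(1 − e^(−0.419)) = 8.369×10^-2 A.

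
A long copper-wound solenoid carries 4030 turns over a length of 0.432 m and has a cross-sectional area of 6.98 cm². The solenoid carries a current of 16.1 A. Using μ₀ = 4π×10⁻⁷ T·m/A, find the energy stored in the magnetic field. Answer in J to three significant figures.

U ≈ 4.27 J

A = 6.98 cm² = 6.980×10^-4 m².
L = μ₀N²A/ℓ = (4π×10⁻⁷)(4030)²(6.980×10^-4)/(0.432) = 3.298×10^-2 H.
U = ½LI² = ½(3.298×10^-2)(16.1)² = 4.274 J.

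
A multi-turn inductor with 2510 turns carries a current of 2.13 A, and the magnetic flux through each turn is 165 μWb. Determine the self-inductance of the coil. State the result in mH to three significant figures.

Self-inductance is defined by L = NΦ_B/I (flux linkage over current).
L = (2510)(1.650×10^-4 Wb)/(2.13 A) = 0.1944 H.

L ≈ 194 mH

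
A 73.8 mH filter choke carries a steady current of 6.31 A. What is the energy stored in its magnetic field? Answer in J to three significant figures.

Stored magnetic energy: U = ½LI².
U = ½(7.380×10^-2 H)(6.31 A)² = 1.469 J.

U ≈ 1.47 J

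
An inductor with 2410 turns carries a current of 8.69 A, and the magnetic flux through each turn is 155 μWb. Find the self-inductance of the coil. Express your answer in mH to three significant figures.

Self-inductance is defined by L = NΦ_B/I (flux linkage over current).
L = (2410)(1.550×10^-4 Wb)/(8.69 A) = 4.299×10^-2 H.

L ≈ 43.0 mH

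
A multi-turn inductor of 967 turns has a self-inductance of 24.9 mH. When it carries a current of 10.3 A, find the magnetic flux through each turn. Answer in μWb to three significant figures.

From L = NΦ_B/I, the flux per turn is Φ_B = LI/N.
Φ_B = (2.490×10^-2 H)(10.3 A)/967 = 2.652×10^-4 Wb.

Φ_B ≈ 265 μWb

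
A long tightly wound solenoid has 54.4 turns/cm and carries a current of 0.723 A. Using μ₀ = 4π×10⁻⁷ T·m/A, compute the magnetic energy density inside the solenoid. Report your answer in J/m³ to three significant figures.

u ≈ 9.72 J/m³

B = μ₀nI = (4π×10⁻⁷)(5.440×10^3)(0.723) = 4.943×10^-3 T.
u = B²/(2μ₀) = (4.943×10^-3)²/(2×4π×10⁻⁷) = 9.72 J/m³.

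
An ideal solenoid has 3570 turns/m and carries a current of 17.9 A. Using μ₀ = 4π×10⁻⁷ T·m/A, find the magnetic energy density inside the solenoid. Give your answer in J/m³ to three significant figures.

B = μ₀nI = (4π×10⁻⁷)(3.570×10^3)(17.9) = 8.030×10^-2 T.
u = B²/(2μ₀) = (8.030×10^-2)²/(2×4π×10⁻⁷) = 2.566×10^3 J/m³.

u ≈ 2570 J/m³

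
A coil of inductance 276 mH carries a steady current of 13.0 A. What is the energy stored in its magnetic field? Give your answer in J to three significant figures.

U ≈ 23.3 J

Stored magnetic energy: U = ½LI².
U = ½(0.276 H)(13.0 A)² = 23.32 J.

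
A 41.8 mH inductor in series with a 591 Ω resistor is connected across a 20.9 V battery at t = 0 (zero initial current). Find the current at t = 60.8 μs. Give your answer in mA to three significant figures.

τ = L/R = 4.180×10^-2/591 = 7.073×10^-5 s; final current I_∞ = ε/R = 20.9/591 = 3.536×10^-2 A.
I(t) = I_∞(1 − e^(−t/τ)) with t/τ = 0.860.
I = (3.536×10^-2)(1 − e^(−0.860)) = 2.039×10^-2 A.

I ≈ 20.4 mA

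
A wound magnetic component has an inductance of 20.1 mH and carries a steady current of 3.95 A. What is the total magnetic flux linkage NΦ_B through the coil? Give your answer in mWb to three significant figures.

From L = NΦ_B/I, the flux linkage is NΦ_B = LI.
NΦ_B = (2.010×10^-2 H)(3.95 A) = 7.940×10^-2 Wb.

NΦ_B ≈ 79.4 mWb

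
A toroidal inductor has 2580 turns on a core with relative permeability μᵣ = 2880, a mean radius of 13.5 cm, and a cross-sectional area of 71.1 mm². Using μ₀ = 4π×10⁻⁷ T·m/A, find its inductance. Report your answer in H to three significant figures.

For a thin toroid, L = μ₀μᵣN²A/(2πR).
L = (4π×10⁻⁷)(2880)(2580)²(7.110×10^-5) / (2π×0.135 m) = 2.019 H.

L ≈ 2.02 H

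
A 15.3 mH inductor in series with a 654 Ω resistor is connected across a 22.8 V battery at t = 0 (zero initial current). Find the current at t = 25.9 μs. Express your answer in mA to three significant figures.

I ≈ 23.3 mA

τ = L/R = 1.530×10^-2/654 = 2.339×10^-5 s; final current I_∞ = ε/R = 22.8/654 = 3.486×10^-2 A.
I(t) = I_∞(1 − e^(−t/τ)) with t/τ = 1.107.
I = (3.486×10^-2)(1 − e^(−1.107)) = 2.334×10^-2 A.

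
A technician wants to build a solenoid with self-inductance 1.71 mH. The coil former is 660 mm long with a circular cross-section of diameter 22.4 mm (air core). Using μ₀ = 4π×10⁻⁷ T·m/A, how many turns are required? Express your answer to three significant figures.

A = π(d/2)² = π(1.120×10^-2 m)² = 3.941×10^-4 m².
From L = μ₀N²A/ℓ, N = √(Lℓ / (μ₀A)).
N = √[(1.710×10^-3)(0.66) / ((4π×10⁻⁷)×3.941×10^-4)] = √(2.279×10^6) ≈ 1509.6.

N ≈ 1510 turns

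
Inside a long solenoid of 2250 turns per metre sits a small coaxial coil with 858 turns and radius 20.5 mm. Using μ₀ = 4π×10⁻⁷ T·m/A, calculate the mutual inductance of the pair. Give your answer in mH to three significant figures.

The outer solenoid produces a uniform field B₁ = μ₀n₁I₁ across the inner coil,
so the flux linkage is N₂Φ = N₂B₁A₂ = μ₀n₁N₂A₂·I₁, giving M = μ₀n₁N₂A₂.
A₂ = πr² = π(2.050×10^-2 m)² = 1.320×10^-3 m².
M = (4π×10⁻⁷)(2250)(858)(1.320×10^-3) = 3.203×10^-3 H.

M ≈ 3.20 mH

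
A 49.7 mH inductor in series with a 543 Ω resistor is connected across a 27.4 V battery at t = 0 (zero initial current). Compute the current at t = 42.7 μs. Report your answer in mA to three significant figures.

I ≈ 18.8 mA

τ = L/R = 4.970×10^-2/543 = 9.153×10^-5 s; final current I_∞ = ε/R = 27.4/543 = 5.046×10^-2 A.
I(t) = I_∞(1 − e^(−t/τ)) with t/τ = 0.467.
I = (5.046×10^-2)(1 − e^(−0.467)) = 1.881×10^-2 A.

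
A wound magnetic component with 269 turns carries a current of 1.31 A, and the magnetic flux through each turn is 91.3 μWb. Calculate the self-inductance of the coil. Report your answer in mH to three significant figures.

Self-inductance is defined by L = NΦ_B/I (flux linkage over current).
L = (269)(9.130×10^-5 Wb)/(1.31 A) = 1.8748×10^-2 H.

L ≈ 18.7 mH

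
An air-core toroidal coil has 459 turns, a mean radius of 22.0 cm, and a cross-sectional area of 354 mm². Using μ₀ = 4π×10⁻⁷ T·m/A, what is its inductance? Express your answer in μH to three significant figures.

For a thin toroid, L = μ₀N²A/(2πR).
L = (4π×10⁻⁷)(459)²(3.540×10^-4) / (2π×0.22 m) = 6.780×10^-5 H.

L ≈ 67.8 μH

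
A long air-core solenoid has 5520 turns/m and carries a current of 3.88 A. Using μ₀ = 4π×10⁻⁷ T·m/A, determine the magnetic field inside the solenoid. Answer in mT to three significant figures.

Inside a long solenoid, B = μ₀nI.
B = (4π×10⁻⁷)(5.520×10^3 m⁻¹)(3.88 A) = 2.691×10^-2 T.

B ≈ 26.9 mT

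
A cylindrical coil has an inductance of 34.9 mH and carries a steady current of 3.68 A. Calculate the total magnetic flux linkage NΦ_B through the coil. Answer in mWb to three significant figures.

From L = NΦ_B/I, the flux linkage is NΦ_B = LI.
NΦ_B = (3.490×10^-2 H)(3.68 A) = 0.1284 Wb.

NΦ_B ≈ 128 mWb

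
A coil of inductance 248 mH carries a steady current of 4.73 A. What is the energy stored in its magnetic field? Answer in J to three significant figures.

U ≈ 2.77 J

Stored magnetic energy: U = ½LI².
U = ½(0.248 H)(4.73 A)² = 2.774 J.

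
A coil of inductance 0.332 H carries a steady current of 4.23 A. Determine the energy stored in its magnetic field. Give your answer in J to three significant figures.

Stored magnetic energy: U = ½LI².
U = ½(0.332 H)(4.23 A)² = 2.97 J.

U ≈ 2.97 J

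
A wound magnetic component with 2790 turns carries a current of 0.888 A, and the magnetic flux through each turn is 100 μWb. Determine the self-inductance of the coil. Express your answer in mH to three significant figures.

L ≈ 314 mH

Self-inductance is defined by L = NΦ_B/I (flux linkage over current).
L = (2790)(1.000×10^-4 Wb)/(0.888 A) = 0.3142 H.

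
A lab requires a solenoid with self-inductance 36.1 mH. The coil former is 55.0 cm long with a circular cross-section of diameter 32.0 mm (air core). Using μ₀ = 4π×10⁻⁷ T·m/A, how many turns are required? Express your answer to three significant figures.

A = π(d/2)² = π(1.600×10^-2 m)² = 8.042×10^-4 m².
From L = μ₀N²A/ℓ, N = √(Lℓ / (μ₀A)).
N = √[(3.610×10^-2)(0.55) / ((4π×10⁻⁷)×8.042×10^-4)] = √(1.9646×10^7) ≈ 4432.4.

N ≈ 4430 turns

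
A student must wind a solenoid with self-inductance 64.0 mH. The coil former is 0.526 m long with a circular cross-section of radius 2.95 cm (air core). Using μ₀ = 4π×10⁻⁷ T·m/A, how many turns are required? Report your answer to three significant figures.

N ≈ 3130 turns

A = πr² = π(2.950×10^-2 m)² = 2.734×10^-3 m².
From L = μ₀N²A/ℓ, N = √(Lℓ / (μ₀A)).
N = √[(6.400×10^-2)(0.526) / ((4π×10⁻⁷)×2.734×10^-3)] = √(9.799×10^6) ≈ 3130.3.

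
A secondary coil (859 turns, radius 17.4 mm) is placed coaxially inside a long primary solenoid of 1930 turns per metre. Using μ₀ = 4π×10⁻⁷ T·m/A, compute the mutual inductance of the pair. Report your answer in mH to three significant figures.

The outer solenoid produces a uniform field B₁ = μ₀n₁I₁ across the inner coil,
so the flux linkage is N₂Φ = N₂B₁A₂ = μ₀n₁N₂A₂·I₁, giving M = μ₀n₁N₂A₂.
A₂ = πr² = π(1.740×10^-2 m)² = 9.511×10^-4 m².
M = (4π×10⁻⁷)(1930)(859)(9.511×10^-4) = 1.982×10^-3 H.

M ≈ 1.98 mH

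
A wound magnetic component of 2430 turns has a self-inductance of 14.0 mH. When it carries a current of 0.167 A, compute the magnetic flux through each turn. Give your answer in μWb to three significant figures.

From L = NΦ_B/I, the flux per turn is Φ_B = LI/N.
Φ_B = (1.400×10^-2 H)(0.167 A)/2430 = 9.621×10^-7 Wb.

Φ_B ≈ 0.962 μWb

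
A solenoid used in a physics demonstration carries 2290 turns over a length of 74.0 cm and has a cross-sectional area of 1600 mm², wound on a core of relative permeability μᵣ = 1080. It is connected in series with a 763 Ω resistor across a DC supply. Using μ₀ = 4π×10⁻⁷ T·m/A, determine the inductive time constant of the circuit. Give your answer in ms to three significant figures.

τ ≈ 20.2 ms

A = 1600 mm² = 1.600×10^-3 m².
L = μ₀μᵣN²A/ℓ = (4π×10⁻⁷)(1080)(2290)²(1.600×10^-3)/(0.74) = 15.39 H.
τ = L/R = (15.39)/(763) = 2.017×10^-2 s.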